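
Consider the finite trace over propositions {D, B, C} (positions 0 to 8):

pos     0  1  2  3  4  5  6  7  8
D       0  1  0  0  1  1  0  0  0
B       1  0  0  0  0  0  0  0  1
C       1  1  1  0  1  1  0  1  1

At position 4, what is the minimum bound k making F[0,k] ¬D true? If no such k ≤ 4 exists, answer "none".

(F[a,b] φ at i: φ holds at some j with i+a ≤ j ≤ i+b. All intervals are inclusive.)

Scan j = 4,5,… for ¬D:
  j=4: fails
  j=5: fails
  j=6: holds
First hit at j=6, so smallest k = 6-4 = 2.

2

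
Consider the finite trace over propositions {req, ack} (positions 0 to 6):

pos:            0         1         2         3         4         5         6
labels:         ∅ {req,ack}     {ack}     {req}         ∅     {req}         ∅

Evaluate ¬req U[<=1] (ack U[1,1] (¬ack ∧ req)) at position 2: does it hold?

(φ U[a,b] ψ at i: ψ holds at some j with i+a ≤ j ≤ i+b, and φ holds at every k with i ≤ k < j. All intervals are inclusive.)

Need some j in [2,3] with (ack U[1,1] (¬ack ∧ req)), and ¬req at every k in [2,j-1].
  j=2: (ack U[1,1] (¬ack ∧ req)) holds; no prefix to check → satisfied.

True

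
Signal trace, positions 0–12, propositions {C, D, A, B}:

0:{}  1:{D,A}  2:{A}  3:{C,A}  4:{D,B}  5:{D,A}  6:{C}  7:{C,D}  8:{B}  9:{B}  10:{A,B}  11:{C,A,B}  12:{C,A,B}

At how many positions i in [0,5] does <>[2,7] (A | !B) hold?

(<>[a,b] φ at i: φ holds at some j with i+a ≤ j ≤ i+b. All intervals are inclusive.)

6

Evaluate at each i in [0,5]:
  i=0: ✓ (witness j=2)
  i=1: ✓ (witness j=3)
  i=2: ✓ (witness j=5)
  i=3: ✓ (witness j=5)
  i=4: ✓ (witness j=6)
  i=5: ✓ (witness j=7)
Positions where it holds: {0, 1, 2, 3, 4, 5} → 6.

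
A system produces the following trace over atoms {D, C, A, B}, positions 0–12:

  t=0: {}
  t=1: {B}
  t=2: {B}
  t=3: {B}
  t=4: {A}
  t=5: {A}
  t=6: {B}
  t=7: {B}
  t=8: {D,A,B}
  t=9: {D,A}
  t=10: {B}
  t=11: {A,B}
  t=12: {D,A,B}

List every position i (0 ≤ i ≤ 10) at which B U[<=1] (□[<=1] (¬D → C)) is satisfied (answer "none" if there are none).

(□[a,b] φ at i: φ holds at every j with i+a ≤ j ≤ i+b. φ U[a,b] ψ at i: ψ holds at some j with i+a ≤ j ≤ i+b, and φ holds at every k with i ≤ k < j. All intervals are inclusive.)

Evaluate at each i in [0,10]:
  i=0: ✗ (no rhs in [0,1])
  i=1: ✗ (no rhs in [1,2])
  i=2: ✗ (no rhs in [2,3])
  i=3: ✗ (no rhs in [3,4])
  i=4: ✗ (no rhs in [4,5])
  i=5: ✗ (no rhs in [5,6])
  i=6: ✗ (no rhs in [6,7])
  i=7: ✓ (rhs at j=8; lhs holds on [7,7])
  i=8: ✓ (rhs at j=8)
  i=9: ✗ (no rhs in [9,10])
  i=10: ✗ (no rhs in [10,11])

7, 8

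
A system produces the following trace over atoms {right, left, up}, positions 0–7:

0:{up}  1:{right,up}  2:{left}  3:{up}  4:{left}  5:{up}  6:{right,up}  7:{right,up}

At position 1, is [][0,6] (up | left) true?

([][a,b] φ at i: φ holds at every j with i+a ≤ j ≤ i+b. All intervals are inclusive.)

Check (up | left) at every j in [1,7]:
  j=1: true
  j=2: true
  j=3: true
  j=4: true
  j=5: true
  j=6: true
  j=7: true
All positions satisfy it → formula holds.

Yes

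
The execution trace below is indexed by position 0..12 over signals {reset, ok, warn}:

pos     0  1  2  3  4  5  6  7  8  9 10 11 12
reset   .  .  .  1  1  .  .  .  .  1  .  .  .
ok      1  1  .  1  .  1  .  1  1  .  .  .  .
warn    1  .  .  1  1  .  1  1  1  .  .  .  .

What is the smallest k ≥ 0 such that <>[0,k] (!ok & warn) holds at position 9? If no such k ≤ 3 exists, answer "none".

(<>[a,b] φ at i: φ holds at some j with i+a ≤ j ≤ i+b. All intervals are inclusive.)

Scan j = 9,10,… for (!ok & warn):
  j=9: fails
  j=10: fails
  j=11: fails
  j=12: fails
No j in [9,12] satisfies it → none.

none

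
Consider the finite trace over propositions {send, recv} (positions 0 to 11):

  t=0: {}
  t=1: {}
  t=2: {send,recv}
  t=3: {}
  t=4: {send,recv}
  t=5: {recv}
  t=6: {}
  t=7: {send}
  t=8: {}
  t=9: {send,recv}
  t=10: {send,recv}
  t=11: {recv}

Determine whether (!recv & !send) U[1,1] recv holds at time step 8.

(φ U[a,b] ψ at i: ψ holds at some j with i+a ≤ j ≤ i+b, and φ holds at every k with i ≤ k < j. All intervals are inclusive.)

Yes

Need some j in [9,9] with recv, and (!recv & !send) at every k in [8,j-1].
  j=9: recv holds; (!recv & !send) holds at every k in [8,8] → satisfied.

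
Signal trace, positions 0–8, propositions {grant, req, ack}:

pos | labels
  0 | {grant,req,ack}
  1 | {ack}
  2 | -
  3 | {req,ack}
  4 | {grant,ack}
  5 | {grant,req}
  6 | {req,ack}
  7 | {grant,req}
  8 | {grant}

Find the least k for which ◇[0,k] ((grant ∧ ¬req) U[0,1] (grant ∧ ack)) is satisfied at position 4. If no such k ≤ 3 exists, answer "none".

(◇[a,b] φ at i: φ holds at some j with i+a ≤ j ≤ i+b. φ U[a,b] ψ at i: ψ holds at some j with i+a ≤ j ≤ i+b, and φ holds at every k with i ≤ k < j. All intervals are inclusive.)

0

Scan j = 4,5,… for ((grant ∧ ¬req) U[0,1] (grant ∧ ack)):
  j=4: holds
First hit at j=4, so smallest k = 4-4 = 0.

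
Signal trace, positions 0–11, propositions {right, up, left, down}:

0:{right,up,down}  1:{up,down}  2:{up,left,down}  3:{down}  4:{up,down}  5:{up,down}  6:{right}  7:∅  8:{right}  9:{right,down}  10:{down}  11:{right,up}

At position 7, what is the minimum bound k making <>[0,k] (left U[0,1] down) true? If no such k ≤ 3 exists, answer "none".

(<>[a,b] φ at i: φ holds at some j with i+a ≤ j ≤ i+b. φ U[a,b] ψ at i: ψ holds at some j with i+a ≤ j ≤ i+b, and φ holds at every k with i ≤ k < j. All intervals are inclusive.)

Scan j = 7,8,… for (left U[0,1] down):
  j=7: fails
  j=8: fails
  j=9: holds
First hit at j=9, so smallest k = 9-7 = 2.

2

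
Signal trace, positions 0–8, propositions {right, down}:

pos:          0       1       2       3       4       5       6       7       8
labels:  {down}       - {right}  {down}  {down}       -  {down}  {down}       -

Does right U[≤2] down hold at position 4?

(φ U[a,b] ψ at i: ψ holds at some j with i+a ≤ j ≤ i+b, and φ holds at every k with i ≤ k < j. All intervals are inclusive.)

Need some j in [4,6] with down, and right at every k in [4,j-1].
  j=4: down holds; no prefix to check → satisfied.

True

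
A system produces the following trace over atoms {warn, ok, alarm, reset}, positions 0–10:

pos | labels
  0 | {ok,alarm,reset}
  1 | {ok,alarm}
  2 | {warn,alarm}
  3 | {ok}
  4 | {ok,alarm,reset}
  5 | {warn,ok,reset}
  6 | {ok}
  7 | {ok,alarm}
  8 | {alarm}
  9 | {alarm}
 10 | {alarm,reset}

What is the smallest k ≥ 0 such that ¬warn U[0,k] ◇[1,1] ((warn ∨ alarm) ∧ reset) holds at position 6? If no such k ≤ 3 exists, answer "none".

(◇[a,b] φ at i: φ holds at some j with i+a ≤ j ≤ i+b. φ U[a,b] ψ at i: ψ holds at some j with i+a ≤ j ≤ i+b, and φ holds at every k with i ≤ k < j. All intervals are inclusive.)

3

Need earliest j ≥ 6 with ◇[1,1] ((warn ∨ alarm) ∧ reset), and ¬warn at every k in [6,j-1].
  j=6: rhs fails.
  j=7: rhs fails.
  j=8: rhs fails.
  j=9: rhs holds; lhs holds on [6,8]. k = 3.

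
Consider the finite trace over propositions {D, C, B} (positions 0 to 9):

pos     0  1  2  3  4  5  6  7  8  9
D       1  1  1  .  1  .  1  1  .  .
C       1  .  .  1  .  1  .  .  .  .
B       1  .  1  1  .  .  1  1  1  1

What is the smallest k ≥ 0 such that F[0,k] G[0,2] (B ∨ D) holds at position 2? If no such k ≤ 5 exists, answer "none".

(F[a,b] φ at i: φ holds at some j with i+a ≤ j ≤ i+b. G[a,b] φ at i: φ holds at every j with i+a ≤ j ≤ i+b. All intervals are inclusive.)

Scan j = 2,3,… for G[0,2] (B ∨ D):
  j=2: holds
First hit at j=2, so smallest k = 2-2 = 0.

0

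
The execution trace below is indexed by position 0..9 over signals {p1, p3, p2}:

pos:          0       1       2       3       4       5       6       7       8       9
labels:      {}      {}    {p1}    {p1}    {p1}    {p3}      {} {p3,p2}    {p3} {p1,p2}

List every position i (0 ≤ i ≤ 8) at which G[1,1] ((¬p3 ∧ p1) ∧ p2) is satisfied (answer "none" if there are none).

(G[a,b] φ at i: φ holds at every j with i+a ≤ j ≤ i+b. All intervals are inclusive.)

8

Evaluate at each i in [0,8]:
  i=0: ✗ (fails at j=1)
  i=1: ✗ (fails at j=2)
  i=2: ✗ (fails at j=3)
  i=3: ✗ (fails at j=4)
  i=4: ✗ (fails at j=5)
  i=5: ✗ (fails at j=6)
  i=6: ✗ (fails at j=7)
  i=7: ✗ (fails at j=8)
  i=8: ✓ (all of [9,9])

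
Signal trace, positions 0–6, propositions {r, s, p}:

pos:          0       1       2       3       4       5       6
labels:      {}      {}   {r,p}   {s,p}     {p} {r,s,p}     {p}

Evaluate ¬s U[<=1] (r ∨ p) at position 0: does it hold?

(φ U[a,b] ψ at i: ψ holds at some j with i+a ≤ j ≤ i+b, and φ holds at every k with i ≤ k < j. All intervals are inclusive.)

Need some j in [0,1] with (r ∨ p), and ¬s at every k in [0,j-1].
  j=0: (r ∨ p) false.
  j=1: (r ∨ p) false.
No j in the window works → until fails.

False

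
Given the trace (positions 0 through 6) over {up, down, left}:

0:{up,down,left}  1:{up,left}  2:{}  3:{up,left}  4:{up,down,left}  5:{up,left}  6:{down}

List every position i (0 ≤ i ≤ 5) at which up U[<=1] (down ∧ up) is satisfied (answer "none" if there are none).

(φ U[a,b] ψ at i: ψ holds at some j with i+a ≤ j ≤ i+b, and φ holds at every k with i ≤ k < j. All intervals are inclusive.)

Evaluate at each i in [0,5]:
  i=0: ✓ (rhs at j=0)
  i=1: ✗ (no rhs in [1,2])
  i=2: ✗ (no rhs in [2,3])
  i=3: ✓ (rhs at j=4; lhs holds on [3,3])
  i=4: ✓ (rhs at j=4)
  i=5: ✗ (no rhs in [5,6])

0, 3, 4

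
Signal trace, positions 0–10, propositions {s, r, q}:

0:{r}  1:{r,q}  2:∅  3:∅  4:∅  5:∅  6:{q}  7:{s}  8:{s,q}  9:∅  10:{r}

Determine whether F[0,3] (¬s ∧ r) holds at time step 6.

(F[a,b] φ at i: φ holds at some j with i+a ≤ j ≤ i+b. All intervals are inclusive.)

Does not hold

Check (¬s ∧ r) at each j in [6,9]:
  j=6: false
  j=7: false
  j=8: false
  j=9: false
No position in the window satisfies it → formula fails.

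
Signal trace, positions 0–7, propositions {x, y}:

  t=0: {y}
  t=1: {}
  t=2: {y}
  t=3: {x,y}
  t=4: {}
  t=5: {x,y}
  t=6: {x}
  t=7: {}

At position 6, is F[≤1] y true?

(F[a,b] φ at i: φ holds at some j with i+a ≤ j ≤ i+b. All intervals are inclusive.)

False

Check y at each j in [6,7]:
  j=6: false
  j=7: false
No position in the window satisfies it → formula fails.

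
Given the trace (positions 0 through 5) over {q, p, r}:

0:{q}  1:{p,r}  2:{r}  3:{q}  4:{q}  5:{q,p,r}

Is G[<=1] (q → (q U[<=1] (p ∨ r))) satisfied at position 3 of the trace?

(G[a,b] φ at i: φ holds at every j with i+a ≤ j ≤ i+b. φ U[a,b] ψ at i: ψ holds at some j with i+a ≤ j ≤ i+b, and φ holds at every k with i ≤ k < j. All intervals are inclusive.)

Check (q → (q U[<=1] (p ∨ r))) at every j in [3,4]:
  j=3: antecedent true; consequent fails → ✗
  j=4: antecedent true; consequent holds → ✓
Fails at j=3 → formula fails.

No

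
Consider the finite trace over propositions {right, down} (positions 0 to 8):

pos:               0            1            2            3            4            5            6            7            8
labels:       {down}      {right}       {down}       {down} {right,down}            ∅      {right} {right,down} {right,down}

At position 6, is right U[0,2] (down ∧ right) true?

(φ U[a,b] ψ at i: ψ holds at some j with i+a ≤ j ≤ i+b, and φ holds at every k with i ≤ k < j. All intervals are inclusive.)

Need some j in [6,8] with (down ∧ right), and right at every k in [6,j-1].
  j=6: (down ∧ right) false.
  j=7: (down ∧ right) holds; right holds at every k in [6,6] → satisfied.

Yes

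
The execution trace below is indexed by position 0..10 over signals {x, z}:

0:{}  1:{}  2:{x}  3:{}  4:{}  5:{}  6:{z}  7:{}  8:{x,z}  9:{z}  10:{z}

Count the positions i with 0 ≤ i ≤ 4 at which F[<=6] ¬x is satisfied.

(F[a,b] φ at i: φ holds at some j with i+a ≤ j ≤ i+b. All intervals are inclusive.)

5

Evaluate at each i in [0,4]:
  i=0: ✓ (witness j=0)
  i=1: ✓ (witness j=1)
  i=2: ✓ (witness j=3)
  i=3: ✓ (witness j=3)
  i=4: ✓ (witness j=4)
Positions where it holds: {0, 1, 2, 3, 4} → 5.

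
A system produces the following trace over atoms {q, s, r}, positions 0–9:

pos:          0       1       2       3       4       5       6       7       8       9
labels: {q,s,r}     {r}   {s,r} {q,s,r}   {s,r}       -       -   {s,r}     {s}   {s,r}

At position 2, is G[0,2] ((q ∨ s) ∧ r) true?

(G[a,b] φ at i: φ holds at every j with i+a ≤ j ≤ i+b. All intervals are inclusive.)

Holds

Check ((q ∨ s) ∧ r) at every j in [2,4]:
  j=2: true
  j=3: true
  j=4: true
All positions satisfy it → formula holds.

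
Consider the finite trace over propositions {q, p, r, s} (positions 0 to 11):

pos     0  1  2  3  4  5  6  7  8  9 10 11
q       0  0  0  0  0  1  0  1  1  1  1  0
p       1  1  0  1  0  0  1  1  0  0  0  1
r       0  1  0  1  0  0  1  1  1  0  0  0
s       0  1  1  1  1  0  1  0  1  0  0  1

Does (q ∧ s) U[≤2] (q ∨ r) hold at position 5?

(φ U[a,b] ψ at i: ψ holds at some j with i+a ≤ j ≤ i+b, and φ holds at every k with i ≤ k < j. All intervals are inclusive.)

Yes

Need some j in [5,7] with (q ∨ r), and (q ∧ s) at every k in [5,j-1].
  j=5: (q ∨ r) holds; no prefix to check → satisfied.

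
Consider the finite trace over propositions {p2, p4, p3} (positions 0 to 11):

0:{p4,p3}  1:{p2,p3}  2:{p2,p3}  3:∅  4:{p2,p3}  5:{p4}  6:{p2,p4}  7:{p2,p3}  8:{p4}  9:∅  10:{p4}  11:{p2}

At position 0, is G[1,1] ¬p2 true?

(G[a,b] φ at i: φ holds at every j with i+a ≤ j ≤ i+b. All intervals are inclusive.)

Check ¬p2 at every j in [1,1]:
  j=1: false
Fails at j=1 → formula fails.

No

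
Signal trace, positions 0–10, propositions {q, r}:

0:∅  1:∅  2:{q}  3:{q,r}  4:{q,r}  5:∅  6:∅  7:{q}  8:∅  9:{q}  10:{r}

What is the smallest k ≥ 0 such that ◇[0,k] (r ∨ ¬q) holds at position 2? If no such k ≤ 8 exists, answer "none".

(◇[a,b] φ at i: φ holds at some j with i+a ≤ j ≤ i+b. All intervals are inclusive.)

1

Scan j = 2,3,… for (r ∨ ¬q):
  j=2: fails
  j=3: holds
First hit at j=3, so smallest k = 3-2 = 1.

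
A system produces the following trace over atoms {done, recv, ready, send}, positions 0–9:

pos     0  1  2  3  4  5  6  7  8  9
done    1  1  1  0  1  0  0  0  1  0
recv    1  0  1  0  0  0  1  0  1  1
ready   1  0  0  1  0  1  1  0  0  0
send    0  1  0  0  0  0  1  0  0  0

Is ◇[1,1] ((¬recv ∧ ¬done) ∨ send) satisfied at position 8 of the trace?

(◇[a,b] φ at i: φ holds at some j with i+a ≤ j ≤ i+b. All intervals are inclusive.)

Does not hold

Check ((¬recv ∧ ¬done) ∨ send) at each j in [9,9]:
  j=9: false
No position in the window satisfies it → formula fails.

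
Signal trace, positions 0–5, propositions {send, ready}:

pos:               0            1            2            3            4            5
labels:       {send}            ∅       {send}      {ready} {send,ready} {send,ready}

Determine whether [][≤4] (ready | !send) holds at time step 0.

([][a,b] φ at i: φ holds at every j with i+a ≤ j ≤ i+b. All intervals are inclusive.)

Check (ready | !send) at every j in [0,4]:
  j=0: false
  j=1: true
  j=2: false
  j=3: true
  j=4: true
Fails at j=0 → formula fails.

False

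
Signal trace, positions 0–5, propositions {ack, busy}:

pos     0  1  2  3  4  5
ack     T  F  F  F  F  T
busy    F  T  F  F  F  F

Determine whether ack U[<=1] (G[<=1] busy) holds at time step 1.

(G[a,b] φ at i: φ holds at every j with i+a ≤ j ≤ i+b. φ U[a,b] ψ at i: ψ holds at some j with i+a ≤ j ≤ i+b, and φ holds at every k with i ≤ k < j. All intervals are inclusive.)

Need some j in [1,2] with G[<=1] busy, and ack at every k in [1,j-1].
  j=1: G[<=1] busy — fails at 2.
  j=2: G[<=1] busy — fails at 2.
No j in the window works → until fails.

Does not hold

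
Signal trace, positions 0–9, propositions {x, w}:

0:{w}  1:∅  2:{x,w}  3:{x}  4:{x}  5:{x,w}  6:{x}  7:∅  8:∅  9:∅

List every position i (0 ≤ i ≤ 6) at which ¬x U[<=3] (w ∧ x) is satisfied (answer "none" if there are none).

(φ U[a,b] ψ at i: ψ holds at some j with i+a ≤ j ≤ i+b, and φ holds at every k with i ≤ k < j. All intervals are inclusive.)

Evaluate at each i in [0,6]:
  i=0: ✓ (rhs at j=2; lhs holds on [0,1])
  i=1: ✓ (rhs at j=2; lhs holds on [1,1])
  i=2: ✓ (rhs at j=2)
  i=3: ✗ (lhs fails at k=3 before rhs at j=5)
  i=4: ✗ (lhs fails at k=4 before rhs at j=5)
  i=5: ✓ (rhs at j=5)
  i=6: ✗ (no rhs in [6,9])

0, 1, 2, 5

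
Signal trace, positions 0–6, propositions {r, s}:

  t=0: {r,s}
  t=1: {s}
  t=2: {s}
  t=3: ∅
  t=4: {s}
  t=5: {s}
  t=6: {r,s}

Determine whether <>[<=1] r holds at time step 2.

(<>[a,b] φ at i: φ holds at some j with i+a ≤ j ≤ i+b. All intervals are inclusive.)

Does not hold

Check r at each j in [2,3]:
  j=2: false
  j=3: false
No position in the window satisfies it → formula fails.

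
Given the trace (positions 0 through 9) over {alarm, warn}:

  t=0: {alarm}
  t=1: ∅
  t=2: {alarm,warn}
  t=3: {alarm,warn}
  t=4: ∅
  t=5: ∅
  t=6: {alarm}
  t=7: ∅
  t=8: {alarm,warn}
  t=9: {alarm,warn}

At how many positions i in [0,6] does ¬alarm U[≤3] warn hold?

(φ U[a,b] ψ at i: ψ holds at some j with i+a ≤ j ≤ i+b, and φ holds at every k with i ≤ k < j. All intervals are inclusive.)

3

Evaluate at each i in [0,6]:
  i=0: ✗ (lhs fails at k=0 before rhs at j=2)
  i=1: ✓ (rhs at j=2; lhs holds on [1,1])
  i=2: ✓ (rhs at j=2)
  i=3: ✓ (rhs at j=3)
  i=4: ✗ (no rhs in [4,7])
  i=5: ✗ (lhs fails at k=6 before rhs at j=8)
  i=6: ✗ (lhs fails at k=6 before rhs at j=8)
Positions where it holds: {1, 2, 3} → 3.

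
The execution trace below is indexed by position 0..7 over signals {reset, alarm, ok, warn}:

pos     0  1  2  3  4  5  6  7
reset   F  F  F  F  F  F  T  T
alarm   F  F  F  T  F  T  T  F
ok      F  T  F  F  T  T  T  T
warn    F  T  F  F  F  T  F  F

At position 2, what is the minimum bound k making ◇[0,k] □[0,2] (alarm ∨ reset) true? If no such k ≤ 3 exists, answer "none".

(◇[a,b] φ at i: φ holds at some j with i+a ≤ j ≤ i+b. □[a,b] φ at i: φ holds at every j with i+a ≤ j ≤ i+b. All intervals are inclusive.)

3

Scan j = 2,3,… for □[0,2] (alarm ∨ reset):
  j=2: fails
  j=3: fails
  j=4: fails
  j=5: holds
First hit at j=5, so smallest k = 5-2 = 3.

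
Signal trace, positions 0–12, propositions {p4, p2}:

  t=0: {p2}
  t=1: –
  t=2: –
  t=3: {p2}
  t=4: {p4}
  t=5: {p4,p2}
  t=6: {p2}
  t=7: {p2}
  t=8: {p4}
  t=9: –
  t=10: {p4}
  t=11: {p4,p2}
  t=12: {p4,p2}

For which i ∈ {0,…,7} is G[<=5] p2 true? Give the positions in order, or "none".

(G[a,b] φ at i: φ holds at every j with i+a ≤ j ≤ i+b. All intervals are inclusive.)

Evaluate at each i in [0,7]:
  i=0: ✗ (fails at j=1)
  i=1: ✗ (fails at j=1)
  i=2: ✗ (fails at j=2)
  i=3: ✗ (fails at j=4)
  i=4: ✗ (fails at j=4)
  i=5: ✗ (fails at j=8)
  i=6: ✗ (fails at j=8)
  i=7: ✗ (fails at j=8)

none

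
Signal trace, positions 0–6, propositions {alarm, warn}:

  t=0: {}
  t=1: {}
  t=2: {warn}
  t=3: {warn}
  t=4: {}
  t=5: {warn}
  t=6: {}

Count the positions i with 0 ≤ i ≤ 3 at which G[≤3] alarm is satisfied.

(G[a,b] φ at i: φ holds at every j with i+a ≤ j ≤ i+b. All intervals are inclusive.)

0

Evaluate at each i in [0,3]:
  i=0: ✗ (fails at j=0)
  i=1: ✗ (fails at j=1)
  i=2: ✗ (fails at j=2)
  i=3: ✗ (fails at j=3)
Positions where it holds: {} → 0.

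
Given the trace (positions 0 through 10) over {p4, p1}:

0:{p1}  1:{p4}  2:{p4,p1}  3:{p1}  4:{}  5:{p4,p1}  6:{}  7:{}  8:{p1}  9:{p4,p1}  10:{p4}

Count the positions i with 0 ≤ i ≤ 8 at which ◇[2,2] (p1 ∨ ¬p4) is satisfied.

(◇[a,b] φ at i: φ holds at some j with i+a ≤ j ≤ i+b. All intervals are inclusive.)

8

Evaluate at each i in [0,8]:
  i=0: ✓ (witness j=2)
  i=1: ✓ (witness j=3)
  i=2: ✓ (witness j=4)
  i=3: ✓ (witness j=5)
  i=4: ✓ (witness j=6)
  i=5: ✓ (witness j=7)
  i=6: ✓ (witness j=8)
  i=7: ✓ (witness j=9)
  i=8: ✗ (none in [10,10])
Positions where it holds: {0, 1, 2, 3, 4, 5, 6, 7} → 8.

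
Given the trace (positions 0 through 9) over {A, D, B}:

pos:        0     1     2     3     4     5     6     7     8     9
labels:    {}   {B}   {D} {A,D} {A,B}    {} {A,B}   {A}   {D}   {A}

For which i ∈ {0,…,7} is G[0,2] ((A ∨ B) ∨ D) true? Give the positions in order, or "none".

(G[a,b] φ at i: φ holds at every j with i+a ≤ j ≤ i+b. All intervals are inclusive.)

1, 2, 6, 7

Evaluate at each i in [0,7]:
  i=0: ✗ (fails at j=0)
  i=1: ✓ (all of [1,3])
  i=2: ✓ (all of [2,4])
  i=3: ✗ (fails at j=5)
  i=4: ✗ (fails at j=5)
  i=5: ✗ (fails at j=5)
  i=6: ✓ (all of [6,8])
  i=7: ✓ (all of [7,9])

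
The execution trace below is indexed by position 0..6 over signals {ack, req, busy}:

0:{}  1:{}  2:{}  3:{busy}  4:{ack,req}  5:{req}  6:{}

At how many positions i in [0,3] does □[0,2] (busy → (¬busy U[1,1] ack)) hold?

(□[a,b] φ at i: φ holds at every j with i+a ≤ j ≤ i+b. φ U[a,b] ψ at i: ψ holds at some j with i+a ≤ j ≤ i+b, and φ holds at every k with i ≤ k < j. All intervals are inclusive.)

1

Evaluate at each i in [0,3]:
  i=0: ✓ (all of [0,2])
  i=1: ✗ (fails at j=3)
  i=2: ✗ (fails at j=3)
  i=3: ✗ (fails at j=3)
Positions where it holds: {0} → 1.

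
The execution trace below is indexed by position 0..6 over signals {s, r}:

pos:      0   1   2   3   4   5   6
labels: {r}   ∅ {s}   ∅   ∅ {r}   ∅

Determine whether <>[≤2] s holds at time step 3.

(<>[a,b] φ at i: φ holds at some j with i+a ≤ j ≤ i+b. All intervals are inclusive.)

Check s at each j in [3,5]:
  j=3: false
  j=4: false
  j=5: false
No position in the window satisfies it → formula fails.

Does not hold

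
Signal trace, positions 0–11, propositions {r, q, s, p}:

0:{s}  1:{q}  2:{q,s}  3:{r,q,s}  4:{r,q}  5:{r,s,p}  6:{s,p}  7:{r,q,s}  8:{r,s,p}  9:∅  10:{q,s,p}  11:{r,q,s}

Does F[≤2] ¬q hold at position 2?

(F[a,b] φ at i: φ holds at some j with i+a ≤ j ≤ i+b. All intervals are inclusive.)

No

Check ¬q at each j in [2,4]:
  j=2: false
  j=3: false
  j=4: false
No position in the window satisfies it → formula fails.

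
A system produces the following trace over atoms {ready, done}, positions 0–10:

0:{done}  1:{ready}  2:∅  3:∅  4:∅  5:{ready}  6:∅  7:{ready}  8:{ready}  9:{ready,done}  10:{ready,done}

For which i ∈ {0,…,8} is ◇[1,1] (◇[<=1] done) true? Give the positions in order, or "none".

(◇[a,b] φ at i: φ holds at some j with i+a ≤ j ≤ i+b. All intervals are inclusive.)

Evaluate at each i in [0,8]:
  i=0: ✗ (none in [1,1])
  i=1: ✗ (none in [2,2])
  i=2: ✗ (none in [3,3])
  i=3: ✗ (none in [4,4])
  i=4: ✗ (none in [5,5])
  i=5: ✗ (none in [6,6])
  i=6: ✗ (none in [7,7])
  i=7: ✓ (witness j=8)
  i=8: ✓ (witness j=9)

7, 8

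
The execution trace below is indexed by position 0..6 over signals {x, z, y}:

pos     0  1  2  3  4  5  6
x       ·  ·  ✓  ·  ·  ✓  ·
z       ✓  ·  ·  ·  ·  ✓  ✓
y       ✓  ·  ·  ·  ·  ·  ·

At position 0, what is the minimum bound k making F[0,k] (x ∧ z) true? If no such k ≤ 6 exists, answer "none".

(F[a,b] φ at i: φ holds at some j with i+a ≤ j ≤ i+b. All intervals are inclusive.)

Scan j = 0,1,… for (x ∧ z):
  j=0: fails
  j=1: fails
  j=2: fails
  j=3: fails
  j=4: fails
  j=5: holds
First hit at j=5, so smallest k = 5-0 = 5.

5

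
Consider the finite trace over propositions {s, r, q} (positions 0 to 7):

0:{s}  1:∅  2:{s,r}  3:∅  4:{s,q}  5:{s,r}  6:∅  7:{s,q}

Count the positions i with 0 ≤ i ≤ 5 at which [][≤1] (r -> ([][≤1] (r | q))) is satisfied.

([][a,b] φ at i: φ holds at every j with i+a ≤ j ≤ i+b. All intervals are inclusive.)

2

Evaluate at each i in [0,5]:
  i=0: ✓ (all of [0,1])
  i=1: ✗ (fails at j=2)
  i=2: ✗ (fails at j=2)
  i=3: ✓ (all of [3,4])
  i=4: ✗ (fails at j=5)
  i=5: ✗ (fails at j=5)
Positions where it holds: {0, 3} → 2.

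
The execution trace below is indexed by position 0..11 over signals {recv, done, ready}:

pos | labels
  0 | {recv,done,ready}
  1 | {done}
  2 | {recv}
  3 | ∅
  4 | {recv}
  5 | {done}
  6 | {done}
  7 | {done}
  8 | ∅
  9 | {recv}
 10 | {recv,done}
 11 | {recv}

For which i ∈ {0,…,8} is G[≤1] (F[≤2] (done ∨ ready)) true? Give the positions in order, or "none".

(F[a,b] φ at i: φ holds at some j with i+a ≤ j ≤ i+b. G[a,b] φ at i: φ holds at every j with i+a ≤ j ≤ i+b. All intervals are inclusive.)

0, 3, 4, 5, 6, 7, 8

Evaluate at each i in [0,8]:
  i=0: ✓ (all of [0,1])
  i=1: ✗ (fails at j=2)
  i=2: ✗ (fails at j=2)
  i=3: ✓ (all of [3,4])
  i=4: ✓ (all of [4,5])
  i=5: ✓ (all of [5,6])
  i=6: ✓ (all of [6,7])
  i=7: ✓ (all of [7,8])
  i=8: ✓ (all of [8,9])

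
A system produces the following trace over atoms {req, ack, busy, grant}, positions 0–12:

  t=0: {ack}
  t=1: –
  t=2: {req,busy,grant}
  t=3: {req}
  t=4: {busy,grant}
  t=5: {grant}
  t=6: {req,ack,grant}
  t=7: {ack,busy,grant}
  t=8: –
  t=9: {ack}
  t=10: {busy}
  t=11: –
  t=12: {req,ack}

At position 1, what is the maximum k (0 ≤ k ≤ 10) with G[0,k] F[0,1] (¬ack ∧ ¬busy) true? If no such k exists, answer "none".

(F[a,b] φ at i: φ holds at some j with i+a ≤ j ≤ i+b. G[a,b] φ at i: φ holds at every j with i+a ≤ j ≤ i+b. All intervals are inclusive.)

4

F[0,1] (¬ack ∧ ¬busy) must hold from j=1 onward; find where it first fails.
  j=1: holds
  j=2: holds
  j=3: holds
  j=4: holds
  j=5: holds
  j=6: fails
Holds on [1,5], so largest k = 4.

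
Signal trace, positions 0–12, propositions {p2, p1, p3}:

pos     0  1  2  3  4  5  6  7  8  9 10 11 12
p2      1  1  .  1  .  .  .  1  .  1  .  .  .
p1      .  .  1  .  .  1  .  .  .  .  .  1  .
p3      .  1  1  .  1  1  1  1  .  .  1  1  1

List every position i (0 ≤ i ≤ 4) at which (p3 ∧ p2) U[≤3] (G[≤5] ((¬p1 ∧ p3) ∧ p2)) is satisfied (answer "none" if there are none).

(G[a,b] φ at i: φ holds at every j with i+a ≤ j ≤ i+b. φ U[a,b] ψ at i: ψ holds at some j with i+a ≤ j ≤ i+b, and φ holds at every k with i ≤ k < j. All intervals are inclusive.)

Evaluate at each i in [0,4]:
  i=0: ✗ (no rhs in [0,3])
  i=1: ✗ (no rhs in [1,4])
  i=2: ✗ (no rhs in [2,5])
  i=3: ✗ (no rhs in [3,6])
  i=4: ✗ (no rhs in [4,7])

none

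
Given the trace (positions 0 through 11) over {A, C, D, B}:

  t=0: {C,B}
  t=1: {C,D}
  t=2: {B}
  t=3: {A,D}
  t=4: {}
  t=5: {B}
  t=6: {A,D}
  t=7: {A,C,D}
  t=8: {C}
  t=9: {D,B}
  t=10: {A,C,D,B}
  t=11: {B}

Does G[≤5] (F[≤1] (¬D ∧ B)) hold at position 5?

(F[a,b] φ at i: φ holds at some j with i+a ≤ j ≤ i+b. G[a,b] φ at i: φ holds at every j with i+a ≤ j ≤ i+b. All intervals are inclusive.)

Check F[≤1] (¬D ∧ B) at every j in [5,10]:
  j=5: holds (witness at 5)
  j=6: fails (none in [6,7])
  j=7: fails (none in [7,8])
  j=8: fails (none in [8,9])
  j=9: fails (none in [9,10])
  j=10: holds (witness at 11)
Fails at j=6 → formula fails.

Does not hold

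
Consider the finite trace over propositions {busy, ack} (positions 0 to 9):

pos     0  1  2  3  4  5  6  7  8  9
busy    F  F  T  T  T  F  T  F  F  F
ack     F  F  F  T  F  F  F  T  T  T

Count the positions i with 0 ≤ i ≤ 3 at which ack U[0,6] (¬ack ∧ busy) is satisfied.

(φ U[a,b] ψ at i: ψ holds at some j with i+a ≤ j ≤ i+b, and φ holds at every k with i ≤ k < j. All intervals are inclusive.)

2

Evaluate at each i in [0,3]:
  i=0: ✗ (lhs fails at k=0 before rhs at j=2)
  i=1: ✗ (lhs fails at k=1 before rhs at j=2)
  i=2: ✓ (rhs at j=2)
  i=3: ✓ (rhs at j=4; lhs holds on [3,3])
Positions where it holds: {2, 3} → 2.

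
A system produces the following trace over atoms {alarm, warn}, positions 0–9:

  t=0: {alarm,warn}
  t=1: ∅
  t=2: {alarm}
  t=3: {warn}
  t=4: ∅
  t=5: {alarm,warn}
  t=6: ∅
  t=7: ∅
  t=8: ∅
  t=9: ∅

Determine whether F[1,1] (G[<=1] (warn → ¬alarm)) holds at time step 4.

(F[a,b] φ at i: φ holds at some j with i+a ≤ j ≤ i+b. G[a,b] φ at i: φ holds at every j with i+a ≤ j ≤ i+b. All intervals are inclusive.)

No

Check G[<=1] (warn → ¬alarm) at each j in [5,5]:
  j=5: fails at 5
No position in the window satisfies it → formula fails.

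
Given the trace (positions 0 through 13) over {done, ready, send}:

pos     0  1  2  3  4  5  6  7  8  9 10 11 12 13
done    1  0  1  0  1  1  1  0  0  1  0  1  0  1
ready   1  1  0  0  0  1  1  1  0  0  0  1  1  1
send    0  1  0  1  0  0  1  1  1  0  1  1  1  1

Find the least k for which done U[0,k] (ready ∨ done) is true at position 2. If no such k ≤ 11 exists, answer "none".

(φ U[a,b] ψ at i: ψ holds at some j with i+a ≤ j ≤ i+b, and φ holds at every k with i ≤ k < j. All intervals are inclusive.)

0

Need earliest j ≥ 2 with (ready ∨ done), and done at every k in [2,j-1].
  j=2: rhs holds (empty prefix). k = 0.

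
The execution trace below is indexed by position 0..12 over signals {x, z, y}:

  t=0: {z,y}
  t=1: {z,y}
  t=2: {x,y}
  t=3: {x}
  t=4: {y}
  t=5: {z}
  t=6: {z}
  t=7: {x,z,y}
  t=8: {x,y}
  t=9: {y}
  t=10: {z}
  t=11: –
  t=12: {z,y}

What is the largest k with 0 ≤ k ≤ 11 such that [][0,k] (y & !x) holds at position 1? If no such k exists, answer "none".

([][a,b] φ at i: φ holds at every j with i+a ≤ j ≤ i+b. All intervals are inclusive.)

0

(y & !x) must hold from j=1 onward; find where it first fails.
  j=1: holds
  j=2: fails
Holds on [1,1], so largest k = 0.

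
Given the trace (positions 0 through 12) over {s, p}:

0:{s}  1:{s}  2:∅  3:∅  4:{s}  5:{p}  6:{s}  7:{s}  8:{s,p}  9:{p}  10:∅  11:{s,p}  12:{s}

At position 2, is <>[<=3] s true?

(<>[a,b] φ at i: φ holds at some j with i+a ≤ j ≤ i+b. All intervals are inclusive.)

Check s at each j in [2,5]:
  j=2: false
  j=3: false
  j=4: true
  j=5: false
Found at j=4 → formula holds.

Holds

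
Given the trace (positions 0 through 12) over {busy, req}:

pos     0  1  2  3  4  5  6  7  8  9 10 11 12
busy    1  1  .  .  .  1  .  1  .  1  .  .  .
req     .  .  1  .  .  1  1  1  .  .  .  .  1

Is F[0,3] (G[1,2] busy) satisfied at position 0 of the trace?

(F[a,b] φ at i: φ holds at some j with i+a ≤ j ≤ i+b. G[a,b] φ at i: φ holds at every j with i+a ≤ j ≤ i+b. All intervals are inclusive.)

False

Check G[1,2] busy at each j in [0,3]:
  j=0: fails at 2
  j=1: fails at 2
  j=2: fails at 3
  j=3: fails at 4
No position in the window satisfies it → formula fails.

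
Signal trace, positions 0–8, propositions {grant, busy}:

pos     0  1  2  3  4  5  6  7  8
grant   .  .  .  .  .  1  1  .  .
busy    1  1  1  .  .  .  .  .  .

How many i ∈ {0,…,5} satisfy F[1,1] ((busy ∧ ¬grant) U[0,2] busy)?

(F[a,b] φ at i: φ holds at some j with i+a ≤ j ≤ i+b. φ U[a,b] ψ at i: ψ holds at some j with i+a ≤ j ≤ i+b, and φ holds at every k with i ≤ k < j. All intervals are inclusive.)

2

Evaluate at each i in [0,5]:
  i=0: ✓ (witness j=1)
  i=1: ✓ (witness j=2)
  i=2: ✗ (none in [3,3])
  i=3: ✗ (none in [4,4])
  i=4: ✗ (none in [5,5])
  i=5: ✗ (none in [6,6])
Positions where it holds: {0, 1} → 2.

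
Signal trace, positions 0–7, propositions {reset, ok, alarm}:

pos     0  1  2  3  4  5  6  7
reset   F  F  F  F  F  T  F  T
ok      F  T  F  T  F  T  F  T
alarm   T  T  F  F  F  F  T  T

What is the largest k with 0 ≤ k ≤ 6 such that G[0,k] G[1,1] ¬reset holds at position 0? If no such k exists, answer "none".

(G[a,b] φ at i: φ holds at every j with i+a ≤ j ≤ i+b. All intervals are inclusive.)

3

G[1,1] ¬reset must hold from j=0 onward; find where it first fails.
  j=0: holds
  j=1: holds
  j=2: holds
  j=3: holds
  j=4: fails
Holds on [0,3], so largest k = 3.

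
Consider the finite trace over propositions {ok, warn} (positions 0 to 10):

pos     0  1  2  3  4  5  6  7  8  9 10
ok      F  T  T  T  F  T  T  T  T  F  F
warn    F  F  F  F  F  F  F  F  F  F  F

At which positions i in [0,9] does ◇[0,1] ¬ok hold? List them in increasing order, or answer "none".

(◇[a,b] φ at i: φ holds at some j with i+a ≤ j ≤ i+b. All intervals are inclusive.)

0, 3, 4, 8, 9

Evaluate at each i in [0,9]:
  i=0: ✓ (witness j=0)
  i=1: ✗ (none in [1,2])
  i=2: ✗ (none in [2,3])
  i=3: ✓ (witness j=4)
  i=4: ✓ (witness j=4)
  i=5: ✗ (none in [5,6])
  i=6: ✗ (none in [6,7])
  i=7: ✗ (none in [7,8])
  i=8: ✓ (witness j=9)
  i=9: ✓ (witness j=9)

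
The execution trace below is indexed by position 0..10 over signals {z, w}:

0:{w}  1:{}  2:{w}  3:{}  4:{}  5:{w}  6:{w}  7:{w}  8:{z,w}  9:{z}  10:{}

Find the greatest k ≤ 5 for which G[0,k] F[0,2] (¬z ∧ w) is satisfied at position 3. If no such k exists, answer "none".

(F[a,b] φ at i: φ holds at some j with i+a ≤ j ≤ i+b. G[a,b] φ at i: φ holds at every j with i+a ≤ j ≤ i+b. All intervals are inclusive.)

F[0,2] (¬z ∧ w) must hold from j=3 onward; find where it first fails.
  j=3: holds
  j=4: holds
  j=5: holds
  j=6: holds
  j=7: holds
  j=8: fails
Holds on [3,7], so largest k = 4.

4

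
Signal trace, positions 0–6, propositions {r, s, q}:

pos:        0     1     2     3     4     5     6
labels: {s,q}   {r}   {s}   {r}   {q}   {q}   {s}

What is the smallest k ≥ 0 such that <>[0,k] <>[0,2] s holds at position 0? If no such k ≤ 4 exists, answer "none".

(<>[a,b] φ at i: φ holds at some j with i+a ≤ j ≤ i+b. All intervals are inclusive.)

0

Scan j = 0,1,… for <>[0,2] s:
  j=0: holds
First hit at j=0, so smallest k = 0-0 = 0.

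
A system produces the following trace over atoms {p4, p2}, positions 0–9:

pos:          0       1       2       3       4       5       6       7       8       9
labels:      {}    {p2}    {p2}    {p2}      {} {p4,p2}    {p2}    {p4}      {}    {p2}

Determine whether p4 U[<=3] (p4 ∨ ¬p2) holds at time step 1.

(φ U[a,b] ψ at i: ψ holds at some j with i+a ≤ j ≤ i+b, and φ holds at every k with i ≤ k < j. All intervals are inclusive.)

No

Need some j in [1,4] with (p4 ∨ ¬p2), and p4 at every k in [1,j-1].
  j=1: (p4 ∨ ¬p2) false.
  j=2: (p4 ∨ ¬p2) false.
  j=3: (p4 ∨ ¬p2) false.
  j=4: (p4 ∨ ¬p2) holds, but p4 fails at k=1 → not this j.
No j in the window works → until fails.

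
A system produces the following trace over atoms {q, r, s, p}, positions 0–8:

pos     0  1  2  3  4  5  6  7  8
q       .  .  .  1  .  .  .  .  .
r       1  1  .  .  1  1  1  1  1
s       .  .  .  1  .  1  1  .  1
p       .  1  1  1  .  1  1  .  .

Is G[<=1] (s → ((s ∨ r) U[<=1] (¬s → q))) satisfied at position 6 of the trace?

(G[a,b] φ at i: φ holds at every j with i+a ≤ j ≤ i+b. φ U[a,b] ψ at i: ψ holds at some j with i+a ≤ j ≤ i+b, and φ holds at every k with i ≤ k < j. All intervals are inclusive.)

True

Check (s → ((s ∨ r) U[<=1] (¬s → q))) at every j in [6,7]:
  j=6: antecedent true; consequent holds → ✓
  j=7: antecedent false → ✓
All positions satisfy it → formula holds.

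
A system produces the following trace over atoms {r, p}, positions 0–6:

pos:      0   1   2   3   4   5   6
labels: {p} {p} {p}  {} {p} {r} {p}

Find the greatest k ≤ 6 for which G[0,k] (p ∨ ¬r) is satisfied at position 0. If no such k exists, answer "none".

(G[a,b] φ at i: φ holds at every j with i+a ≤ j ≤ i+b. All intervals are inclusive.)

4

(p ∨ ¬r) must hold from j=0 onward; find where it first fails.
  j=0: holds
  j=1: holds
  j=2: holds
  j=3: holds
  j=4: holds
  j=5: fails
Holds on [0,4], so largest k = 4.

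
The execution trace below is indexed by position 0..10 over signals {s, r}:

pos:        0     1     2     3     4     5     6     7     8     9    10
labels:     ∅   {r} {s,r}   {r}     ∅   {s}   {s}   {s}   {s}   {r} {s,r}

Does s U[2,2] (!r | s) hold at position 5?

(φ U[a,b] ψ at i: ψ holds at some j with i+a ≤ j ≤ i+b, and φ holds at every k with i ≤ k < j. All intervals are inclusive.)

Yes

Need some j in [7,7] with (!r | s), and s at every k in [5,j-1].
  j=7: (!r | s) holds; s holds at every k in [5,6] → satisfied.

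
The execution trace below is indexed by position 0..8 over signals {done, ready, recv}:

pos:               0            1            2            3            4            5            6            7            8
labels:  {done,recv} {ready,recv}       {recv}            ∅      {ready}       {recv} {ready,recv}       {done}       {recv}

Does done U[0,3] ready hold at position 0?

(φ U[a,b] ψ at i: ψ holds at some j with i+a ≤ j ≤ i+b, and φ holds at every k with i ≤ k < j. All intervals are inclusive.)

Need some j in [0,3] with ready, and done at every k in [0,j-1].
  j=0: ready false.
  j=1: ready holds; done holds at every k in [0,0] → satisfied.

True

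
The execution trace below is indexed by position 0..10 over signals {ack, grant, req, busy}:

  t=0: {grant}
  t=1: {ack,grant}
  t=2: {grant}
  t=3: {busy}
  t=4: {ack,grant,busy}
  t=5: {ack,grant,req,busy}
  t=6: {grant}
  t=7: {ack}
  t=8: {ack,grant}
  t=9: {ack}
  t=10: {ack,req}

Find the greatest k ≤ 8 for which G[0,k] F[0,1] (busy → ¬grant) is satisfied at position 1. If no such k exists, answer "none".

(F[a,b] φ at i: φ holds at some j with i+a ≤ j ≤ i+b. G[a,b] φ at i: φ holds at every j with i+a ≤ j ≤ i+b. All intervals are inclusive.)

F[0,1] (busy → ¬grant) must hold from j=1 onward; find where it first fails.
  j=1: holds
  j=2: holds
  j=3: holds
  j=4: fails
Holds on [1,3], so largest k = 2.

2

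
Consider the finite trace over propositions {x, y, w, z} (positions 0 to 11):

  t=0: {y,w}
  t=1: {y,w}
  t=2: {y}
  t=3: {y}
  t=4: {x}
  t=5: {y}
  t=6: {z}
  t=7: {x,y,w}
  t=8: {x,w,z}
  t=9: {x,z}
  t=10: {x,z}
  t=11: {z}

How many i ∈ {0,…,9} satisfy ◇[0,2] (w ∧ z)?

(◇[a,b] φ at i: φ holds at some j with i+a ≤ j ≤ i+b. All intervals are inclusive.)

Evaluate at each i in [0,9]:
  i=0: ✗ (none in [0,2])
  i=1: ✗ (none in [1,3])
  i=2: ✗ (none in [2,4])
  i=3: ✗ (none in [3,5])
  i=4: ✗ (none in [4,6])
  i=5: ✗ (none in [5,7])
  i=6: ✓ (witness j=8)
  i=7: ✓ (witness j=8)
  i=8: ✓ (witness j=8)
  i=9: ✗ (none in [9,11])
Positions where it holds: {6, 7, 8} → 3.

3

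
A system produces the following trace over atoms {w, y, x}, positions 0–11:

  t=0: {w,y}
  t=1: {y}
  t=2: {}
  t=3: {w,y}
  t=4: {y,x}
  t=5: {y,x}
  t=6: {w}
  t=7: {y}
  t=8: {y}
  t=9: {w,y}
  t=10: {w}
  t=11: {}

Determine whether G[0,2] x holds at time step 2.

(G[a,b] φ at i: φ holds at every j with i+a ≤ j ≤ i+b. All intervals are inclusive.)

Check x at every j in [2,4]:
  j=2: false
  j=3: false
  j=4: true
Fails at j=2 → formula fails.

No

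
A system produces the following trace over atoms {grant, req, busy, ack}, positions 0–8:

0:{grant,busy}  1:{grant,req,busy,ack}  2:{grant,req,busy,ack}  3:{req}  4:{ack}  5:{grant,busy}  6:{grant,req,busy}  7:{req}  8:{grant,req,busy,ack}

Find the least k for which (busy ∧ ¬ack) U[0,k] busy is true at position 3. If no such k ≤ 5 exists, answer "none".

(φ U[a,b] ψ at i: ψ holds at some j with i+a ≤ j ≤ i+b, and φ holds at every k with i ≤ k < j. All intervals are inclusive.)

Need earliest j ≥ 3 with busy, and (busy ∧ ¬ack) at every k in [3,j-1].
  j=3: rhs fails.
  j=4: rhs fails.
  j=5: rhs holds but lhs fails at k=3.
  j=6: rhs holds but lhs fails at k=3.
  j=7: rhs fails.
  j=8: rhs holds but lhs fails at k=3.
No witness within the range → none.

none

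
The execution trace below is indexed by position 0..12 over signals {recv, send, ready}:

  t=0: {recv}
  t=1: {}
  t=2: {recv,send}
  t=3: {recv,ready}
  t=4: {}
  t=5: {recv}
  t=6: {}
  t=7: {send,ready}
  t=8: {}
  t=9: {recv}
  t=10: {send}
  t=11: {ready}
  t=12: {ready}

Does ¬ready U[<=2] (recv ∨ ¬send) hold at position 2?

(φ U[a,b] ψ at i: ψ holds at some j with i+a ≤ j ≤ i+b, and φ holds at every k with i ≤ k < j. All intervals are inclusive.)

Need some j in [2,4] with (recv ∨ ¬send), and ¬ready at every k in [2,j-1].
  j=2: (recv ∨ ¬send) holds; no prefix to check → satisfied.

Holds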